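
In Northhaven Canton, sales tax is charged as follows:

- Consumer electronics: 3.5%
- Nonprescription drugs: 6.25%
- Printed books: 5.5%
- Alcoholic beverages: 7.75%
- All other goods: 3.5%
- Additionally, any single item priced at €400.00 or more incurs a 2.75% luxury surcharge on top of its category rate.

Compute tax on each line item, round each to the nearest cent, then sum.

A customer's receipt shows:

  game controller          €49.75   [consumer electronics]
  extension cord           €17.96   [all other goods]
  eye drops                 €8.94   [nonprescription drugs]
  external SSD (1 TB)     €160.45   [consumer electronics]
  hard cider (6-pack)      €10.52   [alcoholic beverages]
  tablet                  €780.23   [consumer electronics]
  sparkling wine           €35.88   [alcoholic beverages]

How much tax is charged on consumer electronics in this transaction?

€56.12

Game controller €49.75: consumer electronics → 3.5% → €1.74
External SSD (1 TB) €160.45: consumer electronics → 3.5% → €5.62
Tablet €780.23: consumer electronics → 3.5% + 2.75% surcharge = 6.25% → €48.76
Tax on consumer electronics = €1.74 + €5.62 + €48.76 = €56.12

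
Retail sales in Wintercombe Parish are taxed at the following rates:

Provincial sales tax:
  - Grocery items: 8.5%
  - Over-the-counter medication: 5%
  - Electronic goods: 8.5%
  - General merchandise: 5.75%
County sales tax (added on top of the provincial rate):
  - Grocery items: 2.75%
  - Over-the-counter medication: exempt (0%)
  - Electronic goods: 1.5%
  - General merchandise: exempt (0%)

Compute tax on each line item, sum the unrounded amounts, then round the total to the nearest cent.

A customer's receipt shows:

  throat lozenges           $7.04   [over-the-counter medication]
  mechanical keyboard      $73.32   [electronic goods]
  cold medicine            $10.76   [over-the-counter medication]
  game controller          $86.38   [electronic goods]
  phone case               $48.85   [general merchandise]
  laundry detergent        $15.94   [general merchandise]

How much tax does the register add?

$20.59

Throat lozenges $7.04: over-the-counter medication → 5% + 0% county = 5% → $0.352
Mechanical keyboard $73.32: electronic goods → 8.5% + 1.5% county = 10% → $7.332
Cold medicine $10.76: over-the-counter medication → 5% + 0% county = 5% → $0.538
Game controller $86.38: electronic goods → 8.5% + 1.5% county = 10% → $8.638
Phone case $48.85: general merchandise → 5.75% + 0% county = 5.75% → $2.808875
Laundry detergent $15.94: general merchandise → 5.75% + 0% county = 5.75% → $0.91655
Unrounded tax sum = $20.585425 → $20.59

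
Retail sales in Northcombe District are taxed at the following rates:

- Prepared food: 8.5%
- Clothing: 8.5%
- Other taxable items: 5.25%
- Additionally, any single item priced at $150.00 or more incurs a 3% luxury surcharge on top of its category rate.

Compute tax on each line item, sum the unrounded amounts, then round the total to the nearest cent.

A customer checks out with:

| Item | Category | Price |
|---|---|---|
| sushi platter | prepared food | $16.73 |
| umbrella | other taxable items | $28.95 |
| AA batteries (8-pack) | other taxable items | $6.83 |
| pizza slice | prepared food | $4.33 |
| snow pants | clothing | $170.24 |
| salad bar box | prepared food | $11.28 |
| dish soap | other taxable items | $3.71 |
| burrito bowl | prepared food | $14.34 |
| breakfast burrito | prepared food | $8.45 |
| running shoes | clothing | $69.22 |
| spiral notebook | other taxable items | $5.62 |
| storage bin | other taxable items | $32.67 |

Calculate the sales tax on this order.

Sushi platter $16.73: prepared food → 8.5% → $1.42205
Umbrella $28.95: other taxable items → 5.25% → $1.519875
AA batteries (8-pack) $6.83: other taxable items → 5.25% → $0.358575
Pizza slice $4.33: prepared food → 8.5% → $0.36805
Snow pants $170.24: clothing → 8.5% + 3% surcharge = 11.5% → $19.5776
Salad bar box $11.28: prepared food → 8.5% → $0.9588
Dish soap $3.71: other taxable items → 5.25% → $0.194775
Burrito bowl $14.34: prepared food → 8.5% → $1.2189
Breakfast burrito $8.45: prepared food → 8.5% → $0.71825
Running shoes $69.22: clothing → 8.5% → $5.8837
Spiral notebook $5.62: other taxable items → 5.25% → $0.29505
Storage bin $32.67: other taxable items → 5.25% → $1.715175
Unrounded tax sum = $34.2308 → $34.23

$34.23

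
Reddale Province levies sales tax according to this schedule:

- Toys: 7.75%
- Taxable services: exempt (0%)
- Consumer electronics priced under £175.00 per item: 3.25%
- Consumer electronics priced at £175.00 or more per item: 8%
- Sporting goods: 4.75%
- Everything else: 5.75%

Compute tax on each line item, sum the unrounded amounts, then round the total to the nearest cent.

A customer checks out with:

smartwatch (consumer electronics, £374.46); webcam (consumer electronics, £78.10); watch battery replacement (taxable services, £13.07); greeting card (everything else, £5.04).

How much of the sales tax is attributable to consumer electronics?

£32.50

Smartwatch £374.46: consumer electronics, £175.00 or more → 8% → £29.9568
Webcam £78.10: consumer electronics, under £175.00 → 3.25% → £2.53825
Tax on consumer electronics: unrounded sum = £32.49505 → £32.50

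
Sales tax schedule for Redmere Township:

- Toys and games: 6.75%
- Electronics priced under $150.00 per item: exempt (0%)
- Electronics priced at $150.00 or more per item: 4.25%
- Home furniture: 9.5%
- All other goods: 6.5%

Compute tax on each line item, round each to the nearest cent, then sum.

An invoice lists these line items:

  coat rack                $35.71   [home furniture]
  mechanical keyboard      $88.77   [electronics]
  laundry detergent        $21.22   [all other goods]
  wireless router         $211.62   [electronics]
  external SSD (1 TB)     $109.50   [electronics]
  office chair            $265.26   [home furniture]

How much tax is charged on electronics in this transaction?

$8.99

Mechanical keyboard $88.77: electronics, under $150.00 → 0% → $0.00
Wireless router $211.62: electronics, $150.00 or more → 4.25% → $8.99
External SSD (1 TB) $109.50: electronics, under $150.00 → 0% → $0.00
Tax on electronics = $0.00 + $8.99 + $0.00 = $8.99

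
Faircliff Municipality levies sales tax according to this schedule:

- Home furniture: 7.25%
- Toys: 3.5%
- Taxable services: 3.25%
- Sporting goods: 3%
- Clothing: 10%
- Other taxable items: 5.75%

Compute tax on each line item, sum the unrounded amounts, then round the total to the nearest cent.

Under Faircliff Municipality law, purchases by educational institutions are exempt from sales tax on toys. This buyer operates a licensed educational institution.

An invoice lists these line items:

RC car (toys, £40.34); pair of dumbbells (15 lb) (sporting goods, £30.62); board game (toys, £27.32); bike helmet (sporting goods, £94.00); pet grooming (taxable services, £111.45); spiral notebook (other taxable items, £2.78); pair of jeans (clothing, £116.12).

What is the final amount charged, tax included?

RC car £40.34: toys, buyer-exempt → 0% → £0.00
Pair of dumbbells (15 lb) £30.62: sporting goods → 3% → £0.9186
Board game £27.32: toys, buyer-exempt → 0% → £0.00
Bike helmet £94.00: sporting goods → 3% → £2.82
Pet grooming £111.45: taxable services → 3.25% → £3.622125
Spiral notebook £2.78: other taxable items → 5.75% → £0.15985
Pair of jeans £116.12: clothing → 10% → £11.612
Subtotal = £422.63; unrounded tax = £19.132575 → £19.13; total due = £441.76

£441.76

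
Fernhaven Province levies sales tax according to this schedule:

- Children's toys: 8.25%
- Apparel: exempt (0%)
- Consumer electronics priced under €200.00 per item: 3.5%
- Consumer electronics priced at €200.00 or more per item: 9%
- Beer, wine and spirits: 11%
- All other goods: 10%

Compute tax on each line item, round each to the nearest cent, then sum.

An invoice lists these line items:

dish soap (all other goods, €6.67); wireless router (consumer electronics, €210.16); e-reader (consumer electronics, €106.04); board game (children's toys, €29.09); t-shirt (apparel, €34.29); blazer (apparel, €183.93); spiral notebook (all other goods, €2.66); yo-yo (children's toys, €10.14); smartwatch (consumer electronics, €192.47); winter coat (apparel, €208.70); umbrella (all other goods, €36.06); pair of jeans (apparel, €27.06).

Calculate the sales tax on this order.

€37.15

Dish soap €6.67: all other goods → 10% → €0.67
Wireless router €210.16: consumer electronics, €200.00 or more → 9% → €18.91
E-reader €106.04: consumer electronics, under €200.00 → 3.5% → €3.71
Board game €29.09: children's toys → 8.25% → €2.40
T-shirt €34.29: apparel → 0% → €0.00
Blazer €183.93: apparel → 0% → €0.00
Spiral notebook €2.66: all other goods → 10% → €0.27
Yo-yo €10.14: children's toys → 8.25% → €0.84
Smartwatch €192.47: consumer electronics, under €200.00 → 3.5% → €6.74
Winter coat €208.70: apparel → 0% → €0.00
Umbrella €36.06: all other goods → 10% → €3.61
Pair of jeans €27.06: apparel → 0% → €0.00
Total tax = €0.67 + €18.91 + €3.71 + €2.40 + €0.27 + €0.84 + €6.74 + €3.61 = €37.15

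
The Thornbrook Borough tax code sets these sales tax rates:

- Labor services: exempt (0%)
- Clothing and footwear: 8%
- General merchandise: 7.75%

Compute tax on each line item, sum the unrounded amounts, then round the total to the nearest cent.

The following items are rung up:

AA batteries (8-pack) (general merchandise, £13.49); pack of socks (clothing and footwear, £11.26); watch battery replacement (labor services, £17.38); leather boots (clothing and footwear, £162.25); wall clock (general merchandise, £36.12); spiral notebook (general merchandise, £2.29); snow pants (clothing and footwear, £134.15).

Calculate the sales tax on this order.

£28.64

AA batteries (8-pack) £13.49: general merchandise → 7.75% → £1.045475
Pack of socks £11.26: clothing and footwear → 8% → £0.9008
Watch battery replacement £17.38: labor services → 0% → £0.00
Leather boots £162.25: clothing and footwear → 8% → £12.98
Wall clock £36.12: general merchandise → 7.75% → £2.7993
Spiral notebook £2.29: general merchandise → 7.75% → £0.177475
Snow pants £134.15: clothing and footwear → 8% → £10.732
Unrounded tax sum = £28.63505 → £28.64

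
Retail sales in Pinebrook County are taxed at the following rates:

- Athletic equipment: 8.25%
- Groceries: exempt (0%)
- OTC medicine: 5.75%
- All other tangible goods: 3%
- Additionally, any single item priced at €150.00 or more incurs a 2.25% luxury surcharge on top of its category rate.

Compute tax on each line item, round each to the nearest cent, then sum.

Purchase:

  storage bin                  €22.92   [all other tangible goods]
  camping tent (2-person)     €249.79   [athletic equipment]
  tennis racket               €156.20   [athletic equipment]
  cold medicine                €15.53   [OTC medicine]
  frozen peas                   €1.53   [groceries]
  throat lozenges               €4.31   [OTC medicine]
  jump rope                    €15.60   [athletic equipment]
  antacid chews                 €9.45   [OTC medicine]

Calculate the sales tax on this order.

Storage bin €22.92: all other tangible goods → 3% → €0.69
Camping tent (2-person) €249.79: athletic equipment → 8.25% + 2.25% surcharge = 10.5% → €26.23
Tennis racket €156.20: athletic equipment → 8.25% + 2.25% surcharge = 10.5% → €16.40
Cold medicine €15.53: OTC medicine → 5.75% → €0.89
Frozen peas €1.53: groceries → 0% → €0.00
Throat lozenges €4.31: OTC medicine → 5.75% → €0.25
Jump rope €15.60: athletic equipment → 8.25% → €1.29
Antacid chews €9.45: OTC medicine → 5.75% → €0.54
Total tax = €0.69 + €26.23 + €16.40 + €0.89 + €0.25 + €1.29 + €0.54 = €46.29

€46.29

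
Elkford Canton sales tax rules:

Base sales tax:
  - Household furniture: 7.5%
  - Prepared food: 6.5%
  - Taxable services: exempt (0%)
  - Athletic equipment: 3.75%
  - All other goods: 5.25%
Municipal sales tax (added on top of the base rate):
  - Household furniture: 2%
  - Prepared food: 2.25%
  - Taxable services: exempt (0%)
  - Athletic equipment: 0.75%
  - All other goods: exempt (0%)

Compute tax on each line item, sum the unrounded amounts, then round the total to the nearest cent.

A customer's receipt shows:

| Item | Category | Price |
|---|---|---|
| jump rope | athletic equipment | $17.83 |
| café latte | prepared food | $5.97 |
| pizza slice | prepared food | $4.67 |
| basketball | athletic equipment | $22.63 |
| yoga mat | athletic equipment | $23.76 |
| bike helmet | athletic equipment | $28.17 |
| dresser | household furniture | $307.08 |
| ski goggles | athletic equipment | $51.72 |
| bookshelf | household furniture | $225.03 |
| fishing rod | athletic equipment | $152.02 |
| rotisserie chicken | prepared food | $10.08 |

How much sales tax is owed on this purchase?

Jump rope $17.83: athletic equipment → 3.75% + 0.75% municipal = 4.5% → $0.80235
Café latte $5.97: prepared food → 6.5% + 2.25% municipal = 8.75% → $0.522375
Pizza slice $4.67: prepared food → 6.5% + 2.25% municipal = 8.75% → $0.408625
Basketball $22.63: athletic equipment → 3.75% + 0.75% municipal = 4.5% → $1.01835
Yoga mat $23.76: athletic equipment → 3.75% + 0.75% municipal = 4.5% → $1.0692
Bike helmet $28.17: athletic equipment → 3.75% + 0.75% municipal = 4.5% → $1.26765
Dresser $307.08: household furniture → 7.5% + 2% municipal = 9.5% → $29.1726
Ski goggles $51.72: athletic equipment → 3.75% + 0.75% municipal = 4.5% → $2.3274
Bookshelf $225.03: household furniture → 7.5% + 2% municipal = 9.5% → $21.37785
Fishing rod $152.02: athletic equipment → 3.75% + 0.75% municipal = 4.5% → $6.8409
Rotisserie chicken $10.08: prepared food → 6.5% + 2.25% municipal = 8.75% → $0.882
Unrounded tax sum = $65.6893 → $65.69

$65.69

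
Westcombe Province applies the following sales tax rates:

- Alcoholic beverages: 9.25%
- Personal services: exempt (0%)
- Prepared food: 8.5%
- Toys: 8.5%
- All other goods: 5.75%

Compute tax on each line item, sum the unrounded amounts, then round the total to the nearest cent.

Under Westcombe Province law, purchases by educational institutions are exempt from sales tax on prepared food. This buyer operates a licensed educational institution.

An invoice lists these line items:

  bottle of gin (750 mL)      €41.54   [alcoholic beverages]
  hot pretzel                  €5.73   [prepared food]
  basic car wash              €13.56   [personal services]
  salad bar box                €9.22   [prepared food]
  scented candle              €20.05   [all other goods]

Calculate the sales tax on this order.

Bottle of gin (750 mL) €41.54: alcoholic beverages → 9.25% → €3.84245
Hot pretzel €5.73: prepared food, buyer-exempt → 0% → €0.00
Basic car wash €13.56: personal services → 0% → €0.00
Salad bar box €9.22: prepared food, buyer-exempt → 0% → €0.00
Scented candle €20.05: all other goods → 5.75% → €1.152875
Unrounded tax sum = €4.995325 → €5.00

€5.00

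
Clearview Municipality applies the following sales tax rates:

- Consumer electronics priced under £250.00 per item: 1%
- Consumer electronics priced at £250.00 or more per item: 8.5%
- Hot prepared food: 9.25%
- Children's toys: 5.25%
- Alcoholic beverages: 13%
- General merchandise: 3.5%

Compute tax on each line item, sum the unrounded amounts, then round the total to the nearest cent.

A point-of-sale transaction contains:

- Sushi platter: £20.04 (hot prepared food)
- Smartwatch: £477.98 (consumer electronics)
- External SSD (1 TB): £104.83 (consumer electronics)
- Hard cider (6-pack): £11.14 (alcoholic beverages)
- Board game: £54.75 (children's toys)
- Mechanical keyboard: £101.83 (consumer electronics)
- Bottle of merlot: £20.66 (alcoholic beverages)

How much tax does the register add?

£51.56

Sushi platter £20.04: hot prepared food → 9.25% → £1.8537
Smartwatch £477.98: consumer electronics, £250.00 or more → 8.5% → £40.6283
External SSD (1 TB) £104.83: consumer electronics, under £250.00 → 1% → £1.0483
Hard cider (6-pack) £11.14: alcoholic beverages → 13% → £1.4482
Board game £54.75: children's toys → 5.25% → £2.874375
Mechanical keyboard £101.83: consumer electronics, under £250.00 → 1% → £1.0183
Bottle of merlot £20.66: alcoholic beverages → 13% → £2.6858
Unrounded tax sum = £51.556975 → £51.56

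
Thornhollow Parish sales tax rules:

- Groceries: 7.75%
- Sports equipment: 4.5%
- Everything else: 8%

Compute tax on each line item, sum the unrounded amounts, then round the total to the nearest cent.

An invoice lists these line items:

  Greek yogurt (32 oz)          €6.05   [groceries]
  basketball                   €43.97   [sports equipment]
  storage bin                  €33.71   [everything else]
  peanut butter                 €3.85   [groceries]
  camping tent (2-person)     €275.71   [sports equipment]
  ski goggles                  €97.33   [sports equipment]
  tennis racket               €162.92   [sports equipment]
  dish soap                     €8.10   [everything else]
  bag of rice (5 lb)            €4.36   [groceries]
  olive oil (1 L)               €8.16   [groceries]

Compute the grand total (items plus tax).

Greek yogurt (32 oz) €6.05: groceries → 7.75% → €0.468875
Basketball €43.97: sports equipment → 4.5% → €1.97865
Storage bin €33.71: everything else → 8% → €2.6968
Peanut butter €3.85: groceries → 7.75% → €0.298375
Camping tent (2-person) €275.71: sports equipment → 4.5% → €12.40695
Ski goggles €97.33: sports equipment → 4.5% → €4.37985
Tennis racket €162.92: sports equipment → 4.5% → €7.3314
Dish soap €8.10: everything else → 8% → €0.648
Bag of rice (5 lb) €4.36: groceries → 7.75% → €0.3379
Olive oil (1 L) €8.16: groceries → 7.75% → €0.6324
Subtotal = €644.16; unrounded tax = €31.1792 → €31.18; total due = €675.34

€675.34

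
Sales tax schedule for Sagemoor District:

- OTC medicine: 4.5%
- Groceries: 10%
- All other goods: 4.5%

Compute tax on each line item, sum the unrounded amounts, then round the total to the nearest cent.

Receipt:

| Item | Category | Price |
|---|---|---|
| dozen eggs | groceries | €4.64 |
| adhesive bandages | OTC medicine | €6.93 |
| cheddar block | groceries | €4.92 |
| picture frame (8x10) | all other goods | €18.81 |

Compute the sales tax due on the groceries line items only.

€0.96

Dozen eggs €4.64: groceries → 10% → €0.464
Cheddar block €4.92: groceries → 10% → €0.492
Tax on groceries: unrounded sum = €0.956 → €0.96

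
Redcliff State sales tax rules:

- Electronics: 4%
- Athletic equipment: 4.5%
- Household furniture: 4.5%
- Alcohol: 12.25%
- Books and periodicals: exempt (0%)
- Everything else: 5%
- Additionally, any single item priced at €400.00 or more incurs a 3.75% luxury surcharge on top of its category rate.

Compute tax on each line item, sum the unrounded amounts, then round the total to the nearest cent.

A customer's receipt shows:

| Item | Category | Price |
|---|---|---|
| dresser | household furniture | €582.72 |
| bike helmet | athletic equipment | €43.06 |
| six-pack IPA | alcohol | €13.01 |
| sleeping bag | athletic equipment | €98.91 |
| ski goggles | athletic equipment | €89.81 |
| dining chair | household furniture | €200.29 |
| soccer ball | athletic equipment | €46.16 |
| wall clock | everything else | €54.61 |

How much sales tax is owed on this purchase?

€73.92

Dresser €582.72: household furniture → 4.5% + 3.75% surcharge = 8.25% → €48.0744
Bike helmet €43.06: athletic equipment → 4.5% → €1.9377
Six-pack IPA €13.01: alcohol → 12.25% → €1.593725
Sleeping bag €98.91: athletic equipment → 4.5% → €4.45095
Ski goggles €89.81: athletic equipment → 4.5% → €4.04145
Dining chair €200.29: household furniture → 4.5% → €9.01305
Soccer ball €46.16: athletic equipment → 4.5% → €2.0772
Wall clock €54.61: everything else → 5% → €2.7305
Unrounded tax sum = €73.918975 → €73.92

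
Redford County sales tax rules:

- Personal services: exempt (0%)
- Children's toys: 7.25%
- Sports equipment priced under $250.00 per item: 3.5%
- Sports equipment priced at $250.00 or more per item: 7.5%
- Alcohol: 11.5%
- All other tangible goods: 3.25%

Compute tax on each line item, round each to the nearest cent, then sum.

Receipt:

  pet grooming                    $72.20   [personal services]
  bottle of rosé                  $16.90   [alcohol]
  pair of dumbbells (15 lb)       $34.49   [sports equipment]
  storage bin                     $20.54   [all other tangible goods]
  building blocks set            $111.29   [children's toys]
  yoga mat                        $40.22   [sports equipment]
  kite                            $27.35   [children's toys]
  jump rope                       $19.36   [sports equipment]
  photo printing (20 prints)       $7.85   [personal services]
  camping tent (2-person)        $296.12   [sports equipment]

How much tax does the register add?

$38.17

Pet grooming $72.20: personal services → 0% → $0.00
Bottle of rosé $16.90: alcohol → 11.5% → $1.94
Pair of dumbbells (15 lb) $34.49: sports equipment, under $250.00 → 3.5% → $1.21
Storage bin $20.54: all other tangible goods → 3.25% → $0.67
Building blocks set $111.29: children's toys → 7.25% → $8.07
Yoga mat $40.22: sports equipment, under $250.00 → 3.5% → $1.41
Kite $27.35: children's toys → 7.25% → $1.98
Jump rope $19.36: sports equipment, under $250.00 → 3.5% → $0.68
Photo printing (20 prints) $7.85: personal services → 0% → $0.00
Camping tent (2-person) $296.12: sports equipment, $250.00 or more → 7.5% → $22.21
Total tax = $1.94 + $1.21 + $0.67 + $8.07 + $1.41 + $1.98 + $0.68 + $22.21 = $38.17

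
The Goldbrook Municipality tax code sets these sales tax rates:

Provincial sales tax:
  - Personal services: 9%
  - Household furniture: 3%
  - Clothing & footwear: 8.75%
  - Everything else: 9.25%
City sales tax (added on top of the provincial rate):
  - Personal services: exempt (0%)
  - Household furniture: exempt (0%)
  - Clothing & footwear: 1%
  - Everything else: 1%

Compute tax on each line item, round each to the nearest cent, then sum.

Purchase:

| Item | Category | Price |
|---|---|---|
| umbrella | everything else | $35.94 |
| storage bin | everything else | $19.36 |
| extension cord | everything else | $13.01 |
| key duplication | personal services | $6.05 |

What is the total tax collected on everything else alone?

$6.99

Umbrella $35.94: everything else → 9.25% + 1% city = 10.25% → $3.68
Storage bin $19.36: everything else → 9.25% + 1% city = 10.25% → $1.98
Extension cord $13.01: everything else → 9.25% + 1% city = 10.25% → $1.33
Tax on everything else = $3.68 + $1.98 + $1.33 = $6.99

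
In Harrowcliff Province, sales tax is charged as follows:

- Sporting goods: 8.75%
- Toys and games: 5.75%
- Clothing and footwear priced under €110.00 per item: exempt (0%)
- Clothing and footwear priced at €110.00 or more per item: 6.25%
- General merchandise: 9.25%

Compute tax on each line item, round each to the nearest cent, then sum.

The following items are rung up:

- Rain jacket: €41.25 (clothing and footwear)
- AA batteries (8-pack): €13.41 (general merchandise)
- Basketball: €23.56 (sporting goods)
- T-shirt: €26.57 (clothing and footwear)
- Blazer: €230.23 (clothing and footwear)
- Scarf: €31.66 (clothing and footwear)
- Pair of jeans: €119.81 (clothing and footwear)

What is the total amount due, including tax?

Rain jacket €41.25: clothing and footwear, under €110.00 → 0% → €0.00
AA batteries (8-pack) €13.41: general merchandise → 9.25% → €1.24
Basketball €23.56: sporting goods → 8.75% → €2.06
T-shirt €26.57: clothing and footwear, under €110.00 → 0% → €0.00
Blazer €230.23: clothing and footwear, €110.00 or more → 6.25% → €14.39
Scarf €31.66: clothing and footwear, under €110.00 → 0% → €0.00
Pair of jeans €119.81: clothing and footwear, €110.00 or more → 6.25% → €7.49
Subtotal = €486.49; tax = €25.18; total due = €511.67

€511.67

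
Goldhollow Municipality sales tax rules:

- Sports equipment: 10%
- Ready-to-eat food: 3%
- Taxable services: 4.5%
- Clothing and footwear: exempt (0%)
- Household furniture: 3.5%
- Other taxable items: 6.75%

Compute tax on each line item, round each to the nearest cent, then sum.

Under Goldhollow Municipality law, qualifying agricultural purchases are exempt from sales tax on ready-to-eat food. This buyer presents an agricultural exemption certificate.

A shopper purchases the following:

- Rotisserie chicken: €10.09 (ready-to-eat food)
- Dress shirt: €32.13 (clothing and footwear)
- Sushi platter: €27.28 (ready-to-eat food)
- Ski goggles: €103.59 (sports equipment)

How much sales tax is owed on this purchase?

€10.36

Rotisserie chicken €10.09: ready-to-eat food, buyer-exempt → 0% → €0.00
Dress shirt €32.13: clothing and footwear → 0% → €0.00
Sushi platter €27.28: ready-to-eat food, buyer-exempt → 0% → €0.00
Ski goggles €103.59: sports equipment → 10% → €10.36
Total tax = €10.36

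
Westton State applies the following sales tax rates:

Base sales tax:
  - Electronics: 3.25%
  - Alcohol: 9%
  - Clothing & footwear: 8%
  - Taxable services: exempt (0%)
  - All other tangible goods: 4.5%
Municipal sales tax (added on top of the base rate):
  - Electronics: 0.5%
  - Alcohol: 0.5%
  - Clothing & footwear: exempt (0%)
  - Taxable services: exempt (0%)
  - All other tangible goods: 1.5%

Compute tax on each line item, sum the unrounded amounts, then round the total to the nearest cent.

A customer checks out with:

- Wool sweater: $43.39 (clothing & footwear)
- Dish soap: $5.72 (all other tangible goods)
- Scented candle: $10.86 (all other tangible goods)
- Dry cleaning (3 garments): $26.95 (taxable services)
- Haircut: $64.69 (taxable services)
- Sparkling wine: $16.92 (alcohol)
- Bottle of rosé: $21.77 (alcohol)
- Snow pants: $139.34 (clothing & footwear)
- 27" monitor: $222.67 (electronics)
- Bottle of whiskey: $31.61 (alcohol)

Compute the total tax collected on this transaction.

$30.64

Wool sweater $43.39: clothing & footwear → 8% + 0% municipal = 8% → $3.4712
Dish soap $5.72: all other tangible goods → 4.5% + 1.5% municipal = 6% → $0.3432
Scented candle $10.86: all other tangible goods → 4.5% + 1.5% municipal = 6% → $0.6516
Dry cleaning (3 garments) $26.95: taxable services → 0% + 0% municipal = 0% → $0.00
Haircut $64.69: taxable services → 0% + 0% municipal = 0% → $0.00
Sparkling wine $16.92: alcohol → 9% + 0.5% municipal = 9.5% → $1.6074
Bottle of rosé $21.77: alcohol → 9% + 0.5% municipal = 9.5% → $2.06815
Snow pants $139.34: clothing & footwear → 8% + 0% municipal = 8% → $11.1472
27" monitor $222.67: electronics → 3.25% + 0.5% municipal = 3.75% → $8.350125
Bottle of whiskey $31.61: alcohol → 9% + 0.5% municipal = 9.5% → $3.00295
Unrounded tax sum = $30.641825 → $30.64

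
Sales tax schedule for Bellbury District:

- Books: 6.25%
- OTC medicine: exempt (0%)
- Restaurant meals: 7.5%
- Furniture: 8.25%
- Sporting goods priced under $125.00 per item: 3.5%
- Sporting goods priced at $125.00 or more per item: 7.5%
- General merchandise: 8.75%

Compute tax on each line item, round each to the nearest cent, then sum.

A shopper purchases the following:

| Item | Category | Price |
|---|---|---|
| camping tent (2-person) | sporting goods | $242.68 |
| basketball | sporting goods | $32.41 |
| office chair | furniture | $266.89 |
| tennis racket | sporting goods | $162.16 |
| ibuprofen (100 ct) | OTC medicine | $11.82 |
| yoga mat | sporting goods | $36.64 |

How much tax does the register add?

$54.79

Camping tent (2-person) $242.68: sporting goods, $125.00 or more → 7.5% → $18.20
Basketball $32.41: sporting goods, under $125.00 → 3.5% → $1.13
Office chair $266.89: furniture → 8.25% → $22.02
Tennis racket $162.16: sporting goods, $125.00 or more → 7.5% → $12.16
Ibuprofen (100 ct) $11.82: OTC medicine → 0% → $0.00
Yoga mat $36.64: sporting goods, under $125.00 → 3.5% → $1.28
Total tax = $18.20 + $1.13 + $22.02 + $12.16 + $1.28 = $54.79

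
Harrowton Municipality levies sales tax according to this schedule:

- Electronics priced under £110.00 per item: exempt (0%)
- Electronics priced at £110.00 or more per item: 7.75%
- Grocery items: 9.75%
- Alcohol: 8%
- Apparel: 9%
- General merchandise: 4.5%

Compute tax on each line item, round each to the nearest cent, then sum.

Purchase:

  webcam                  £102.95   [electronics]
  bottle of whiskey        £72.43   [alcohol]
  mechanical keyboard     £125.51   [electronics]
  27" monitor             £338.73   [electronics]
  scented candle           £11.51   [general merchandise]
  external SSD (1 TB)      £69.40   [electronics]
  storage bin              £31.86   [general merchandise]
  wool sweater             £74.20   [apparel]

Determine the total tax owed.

Webcam £102.95: electronics, under £110.00 → 0% → £0.00
Bottle of whiskey £72.43: alcohol → 8% → £5.79
Mechanical keyboard £125.51: electronics, £110.00 or more → 7.75% → £9.73
27" monitor £338.73: electronics, £110.00 or more → 7.75% → £26.25
Scented candle £11.51: general merchandise → 4.5% → £0.52
External SSD (1 TB) £69.40: electronics, under £110.00 → 0% → £0.00
Storage bin £31.86: general merchandise → 4.5% → £1.43
Wool sweater £74.20: apparel → 9% → £6.68
Total tax = £5.79 + £9.73 + £26.25 + £0.52 + £1.43 + £6.68 = £50.40

£50.40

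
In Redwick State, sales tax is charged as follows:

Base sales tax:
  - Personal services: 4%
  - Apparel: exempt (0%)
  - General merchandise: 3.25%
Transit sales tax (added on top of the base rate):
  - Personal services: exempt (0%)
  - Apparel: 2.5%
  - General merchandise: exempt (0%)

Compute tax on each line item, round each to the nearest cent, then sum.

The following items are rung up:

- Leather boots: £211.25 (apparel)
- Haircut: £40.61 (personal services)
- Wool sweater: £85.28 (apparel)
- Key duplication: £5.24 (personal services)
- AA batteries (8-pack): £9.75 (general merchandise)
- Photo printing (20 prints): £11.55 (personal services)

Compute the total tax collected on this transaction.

Leather boots £211.25: apparel → 0% + 2.5% transit = 2.5% → £5.28
Haircut £40.61: personal services → 4% + 0% transit = 4% → £1.62
Wool sweater £85.28: apparel → 0% + 2.5% transit = 2.5% → £2.13
Key duplication £5.24: personal services → 4% + 0% transit = 4% → £0.21
AA batteries (8-pack) £9.75: general merchandise → 3.25% + 0% transit = 3.25% → £0.32
Photo printing (20 prints) £11.55: personal services → 4% + 0% transit = 4% → £0.46
Total tax = £5.28 + £1.62 + £2.13 + £0.21 + £0.32 + £0.46 = £10.02

£10.02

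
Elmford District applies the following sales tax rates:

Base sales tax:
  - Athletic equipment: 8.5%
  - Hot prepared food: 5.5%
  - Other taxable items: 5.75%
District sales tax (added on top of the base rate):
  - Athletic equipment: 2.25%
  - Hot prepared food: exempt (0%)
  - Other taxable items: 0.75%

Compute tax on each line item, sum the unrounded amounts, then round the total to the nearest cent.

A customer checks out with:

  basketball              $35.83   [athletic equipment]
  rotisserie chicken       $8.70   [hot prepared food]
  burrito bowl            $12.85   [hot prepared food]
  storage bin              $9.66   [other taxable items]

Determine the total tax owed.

Basketball $35.83: athletic equipment → 8.5% + 2.25% district = 10.75% → $3.851725
Rotisserie chicken $8.70: hot prepared food → 5.5% + 0% district = 5.5% → $0.4785
Burrito bowl $12.85: hot prepared food → 5.5% + 0% district = 5.5% → $0.70675
Storage bin $9.66: other taxable items → 5.75% + 0.75% district = 6.5% → $0.6279
Unrounded tax sum = $5.664875 → $5.66

$5.66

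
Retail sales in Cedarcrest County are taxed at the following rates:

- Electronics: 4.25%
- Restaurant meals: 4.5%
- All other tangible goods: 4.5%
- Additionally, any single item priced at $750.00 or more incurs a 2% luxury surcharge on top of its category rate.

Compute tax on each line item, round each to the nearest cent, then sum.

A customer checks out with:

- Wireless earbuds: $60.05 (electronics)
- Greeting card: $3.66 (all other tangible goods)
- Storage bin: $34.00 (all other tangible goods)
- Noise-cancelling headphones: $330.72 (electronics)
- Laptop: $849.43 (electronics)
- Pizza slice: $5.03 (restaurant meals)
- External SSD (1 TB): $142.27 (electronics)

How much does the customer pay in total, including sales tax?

$1502.83

Wireless earbuds $60.05: electronics → 4.25% → $2.55
Greeting card $3.66: all other tangible goods → 4.5% → $0.16
Storage bin $34.00: all other tangible goods → 4.5% → $1.53
Noise-cancelling headphones $330.72: electronics → 4.25% → $14.06
Laptop $849.43: electronics → 4.25% + 2% surcharge = 6.25% → $53.09
Pizza slice $5.03: restaurant meals → 4.5% → $0.23
External SSD (1 TB) $142.27: electronics → 4.25% → $6.05
Subtotal = $1425.16; tax = $77.67; total due = $1502.83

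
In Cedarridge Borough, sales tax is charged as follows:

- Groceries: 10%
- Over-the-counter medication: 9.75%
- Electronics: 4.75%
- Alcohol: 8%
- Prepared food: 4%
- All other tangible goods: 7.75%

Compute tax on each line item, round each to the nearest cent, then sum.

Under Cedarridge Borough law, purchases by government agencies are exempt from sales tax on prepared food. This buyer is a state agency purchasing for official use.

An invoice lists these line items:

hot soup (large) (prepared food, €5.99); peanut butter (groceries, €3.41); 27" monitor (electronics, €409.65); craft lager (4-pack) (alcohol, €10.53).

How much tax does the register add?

Hot soup (large) €5.99: prepared food, buyer-exempt → 0% → €0.00
Peanut butter €3.41: groceries → 10% → €0.34
27" monitor €409.65: electronics → 4.75% → €19.46
Craft lager (4-pack) €10.53: alcohol → 8% → €0.84
Total tax = €0.34 + €19.46 + €0.84 = €20.64

€20.64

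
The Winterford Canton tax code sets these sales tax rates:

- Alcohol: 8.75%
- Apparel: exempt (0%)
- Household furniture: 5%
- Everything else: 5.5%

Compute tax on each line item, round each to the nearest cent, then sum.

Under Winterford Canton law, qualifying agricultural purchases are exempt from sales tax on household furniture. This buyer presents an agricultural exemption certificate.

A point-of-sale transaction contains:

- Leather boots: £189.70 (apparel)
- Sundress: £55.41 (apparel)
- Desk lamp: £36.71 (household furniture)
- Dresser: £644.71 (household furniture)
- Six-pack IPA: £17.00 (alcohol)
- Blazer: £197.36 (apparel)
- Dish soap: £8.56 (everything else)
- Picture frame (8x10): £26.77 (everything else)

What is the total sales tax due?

Leather boots £189.70: apparel → 0% → £0.00
Sundress £55.41: apparel → 0% → £0.00
Desk lamp £36.71: household furniture, buyer-exempt → 0% → £0.00
Dresser £644.71: household furniture, buyer-exempt → 0% → £0.00
Six-pack IPA £17.00: alcohol → 8.75% → £1.49
Blazer £197.36: apparel → 0% → £0.00
Dish soap £8.56: everything else → 5.5% → £0.47
Picture frame (8x10) £26.77: everything else → 5.5% → £1.47
Total tax = £1.49 + £0.47 + £1.47 = £3.43

£3.43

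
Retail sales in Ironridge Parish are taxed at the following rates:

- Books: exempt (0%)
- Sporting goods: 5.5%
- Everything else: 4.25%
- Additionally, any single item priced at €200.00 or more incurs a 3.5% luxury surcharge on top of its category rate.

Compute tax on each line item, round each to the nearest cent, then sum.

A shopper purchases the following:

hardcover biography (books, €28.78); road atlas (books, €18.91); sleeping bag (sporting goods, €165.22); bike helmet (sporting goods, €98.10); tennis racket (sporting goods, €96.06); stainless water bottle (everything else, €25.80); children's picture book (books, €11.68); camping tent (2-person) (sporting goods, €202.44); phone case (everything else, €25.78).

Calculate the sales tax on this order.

€40.19

Hardcover biography €28.78: books → 0% → €0.00
Road atlas €18.91: books → 0% → €0.00
Sleeping bag €165.22: sporting goods → 5.5% → €9.09
Bike helmet €98.10: sporting goods → 5.5% → €5.40
Tennis racket €96.06: sporting goods → 5.5% → €5.28
Stainless water bottle €25.80: everything else → 4.25% → €1.10
Children's picture book €11.68: books → 0% → €0.00
Camping tent (2-person) €202.44: sporting goods → 5.5% + 3.5% surcharge = 9% → €18.22
Phone case €25.78: everything else → 4.25% → €1.10
Total tax = €9.09 + €5.40 + €5.28 + €1.10 + €18.22 + €1.10 = €40.19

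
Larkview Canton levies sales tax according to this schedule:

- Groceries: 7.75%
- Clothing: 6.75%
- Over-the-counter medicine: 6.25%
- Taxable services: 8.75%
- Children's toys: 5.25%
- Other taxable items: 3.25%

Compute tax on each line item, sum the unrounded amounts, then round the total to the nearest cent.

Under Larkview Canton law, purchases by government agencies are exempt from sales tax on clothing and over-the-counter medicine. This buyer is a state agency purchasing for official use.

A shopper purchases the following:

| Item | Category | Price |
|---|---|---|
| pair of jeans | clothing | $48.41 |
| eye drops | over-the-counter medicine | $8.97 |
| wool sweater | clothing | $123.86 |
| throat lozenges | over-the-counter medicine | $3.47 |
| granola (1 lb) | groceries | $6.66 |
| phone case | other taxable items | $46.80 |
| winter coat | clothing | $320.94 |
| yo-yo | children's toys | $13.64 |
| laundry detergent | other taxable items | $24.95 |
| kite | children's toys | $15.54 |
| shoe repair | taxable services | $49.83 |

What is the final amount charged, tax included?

Pair of jeans $48.41: clothing, buyer-exempt → 0% → $0.00
Eye drops $8.97: over-the-counter medicine, buyer-exempt → 0% → $0.00
Wool sweater $123.86: clothing, buyer-exempt → 0% → $0.00
Throat lozenges $3.47: over-the-counter medicine, buyer-exempt → 0% → $0.00
Granola (1 lb) $6.66: groceries → 7.75% → $0.51615
Phone case $46.80: other taxable items → 3.25% → $1.521
Winter coat $320.94: clothing, buyer-exempt → 0% → $0.00
Yo-yo $13.64: children's toys → 5.25% → $0.7161
Laundry detergent $24.95: other taxable items → 3.25% → $0.810875
Kite $15.54: children's toys → 5.25% → $0.81585
Shoe repair $49.83: taxable services → 8.75% → $4.360125
Subtotal = $663.07; unrounded tax = $8.7401 → $8.74; total due = $671.81

$671.81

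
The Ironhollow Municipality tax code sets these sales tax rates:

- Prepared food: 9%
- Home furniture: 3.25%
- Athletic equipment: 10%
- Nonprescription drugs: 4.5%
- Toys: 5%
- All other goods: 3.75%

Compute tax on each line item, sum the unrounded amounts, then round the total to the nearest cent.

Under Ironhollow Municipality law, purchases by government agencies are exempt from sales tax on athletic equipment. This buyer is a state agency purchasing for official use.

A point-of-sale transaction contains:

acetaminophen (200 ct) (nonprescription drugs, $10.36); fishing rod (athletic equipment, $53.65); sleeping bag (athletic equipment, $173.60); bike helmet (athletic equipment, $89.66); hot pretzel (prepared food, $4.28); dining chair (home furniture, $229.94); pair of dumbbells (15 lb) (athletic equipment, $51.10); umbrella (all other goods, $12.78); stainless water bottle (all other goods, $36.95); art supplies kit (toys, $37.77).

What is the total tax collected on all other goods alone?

Umbrella $12.78: all other goods → 3.75% → $0.47925
Stainless water bottle $36.95: all other goods → 3.75% → $1.385625
Tax on all other goods: unrounded sum = $1.864875 → $1.86

$1.86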